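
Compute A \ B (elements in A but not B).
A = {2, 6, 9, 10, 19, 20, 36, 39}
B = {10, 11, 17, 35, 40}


Set A = {2, 6, 9, 10, 19, 20, 36, 39}
Set B = {10, 11, 17, 35, 40}
A \ B includes elements in A that are not in B.
Check each element of A:
2 (not in B, keep), 6 (not in B, keep), 9 (not in B, keep), 10 (in B, remove), 19 (not in B, keep), 20 (not in B, keep), 36 (not in B, keep), 39 (not in B, keep)
A \ B = {2, 6, 9, 19, 20, 36, 39}

{2, 6, 9, 19, 20, 36, 39}


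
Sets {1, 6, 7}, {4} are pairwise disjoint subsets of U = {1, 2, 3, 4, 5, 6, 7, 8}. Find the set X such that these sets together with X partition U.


U = {1, 2, 3, 4, 5, 6, 7, 8}
Shown blocks: {1, 6, 7}, {4}
A partition's blocks are pairwise disjoint and cover U, so the missing block = U \ (union of shown blocks).
Union of shown blocks: {1, 4, 6, 7}
Missing block = U \ (union) = {2, 3, 5, 8}

{2, 3, 5, 8}


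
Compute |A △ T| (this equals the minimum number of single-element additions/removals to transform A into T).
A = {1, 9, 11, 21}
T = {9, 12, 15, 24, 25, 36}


Set A = {1, 9, 11, 21}
Set T = {9, 12, 15, 24, 25, 36}
Elements to remove from A (in A, not in T): {1, 11, 21} → 3 removals
Elements to add to A (in T, not in A): {12, 15, 24, 25, 36} → 5 additions
Total edits = 3 + 5 = 8

8


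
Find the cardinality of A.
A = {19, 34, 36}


Set A = {19, 34, 36}
Listing elements: 19, 34, 36
Counting: 3 elements
|A| = 3

3


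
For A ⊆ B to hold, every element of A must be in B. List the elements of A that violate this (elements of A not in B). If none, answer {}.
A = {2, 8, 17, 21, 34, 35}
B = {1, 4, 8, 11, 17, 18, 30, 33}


Set A = {2, 8, 17, 21, 34, 35}
Set B = {1, 4, 8, 11, 17, 18, 30, 33}
Check each element of A against B:
2 ∉ B (include), 8 ∈ B, 17 ∈ B, 21 ∉ B (include), 34 ∉ B (include), 35 ∉ B (include)
Elements of A not in B: {2, 21, 34, 35}

{2, 21, 34, 35}


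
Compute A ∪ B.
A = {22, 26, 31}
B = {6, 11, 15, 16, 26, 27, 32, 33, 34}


Set A = {22, 26, 31}
Set B = {6, 11, 15, 16, 26, 27, 32, 33, 34}
A ∪ B includes all elements in either set.
Elements from A: {22, 26, 31}
Elements from B not already included: {6, 11, 15, 16, 27, 32, 33, 34}
A ∪ B = {6, 11, 15, 16, 22, 26, 27, 31, 32, 33, 34}

{6, 11, 15, 16, 22, 26, 27, 31, 32, 33, 34}


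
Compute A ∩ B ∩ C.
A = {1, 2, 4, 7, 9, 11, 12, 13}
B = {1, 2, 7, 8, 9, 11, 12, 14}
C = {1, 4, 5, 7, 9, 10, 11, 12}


Set A = {1, 2, 4, 7, 9, 11, 12, 13}
Set B = {1, 2, 7, 8, 9, 11, 12, 14}
Set C = {1, 4, 5, 7, 9, 10, 11, 12}
First, A ∩ B = {1, 2, 7, 9, 11, 12}
Then, (A ∩ B) ∩ C = {1, 7, 9, 11, 12}

{1, 7, 9, 11, 12}


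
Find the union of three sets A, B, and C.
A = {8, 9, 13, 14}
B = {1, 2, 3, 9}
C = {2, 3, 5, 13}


Set A = {8, 9, 13, 14}
Set B = {1, 2, 3, 9}
Set C = {2, 3, 5, 13}
First, A ∪ B = {1, 2, 3, 8, 9, 13, 14}
Then, (A ∪ B) ∪ C = {1, 2, 3, 5, 8, 9, 13, 14}

{1, 2, 3, 5, 8, 9, 13, 14}


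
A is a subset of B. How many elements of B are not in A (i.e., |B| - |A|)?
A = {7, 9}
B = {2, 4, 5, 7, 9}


Set A = {7, 9}, |A| = 2
Set B = {2, 4, 5, 7, 9}, |B| = 5
Since A ⊆ B: B \ A = {2, 4, 5}
|B| - |A| = 5 - 2 = 3

3


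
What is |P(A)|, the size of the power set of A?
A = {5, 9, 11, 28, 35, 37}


Set A = {5, 9, 11, 28, 35, 37}
|A| = 6
The power set P(A) contains all subsets of A.
|P(A)| = 2^|A| = 2^6 = 64

64


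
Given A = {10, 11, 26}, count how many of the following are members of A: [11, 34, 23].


Set A = {10, 11, 26}
Candidates: [11, 34, 23]
Check each candidate:
11 ∈ A, 34 ∉ A, 23 ∉ A
Count of candidates in A: 1

1


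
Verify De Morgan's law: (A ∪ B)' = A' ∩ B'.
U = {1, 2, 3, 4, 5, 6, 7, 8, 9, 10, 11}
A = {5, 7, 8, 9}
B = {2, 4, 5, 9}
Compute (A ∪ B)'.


U = {1, 2, 3, 4, 5, 6, 7, 8, 9, 10, 11}
A = {5, 7, 8, 9}, B = {2, 4, 5, 9}
A ∪ B = {2, 4, 5, 7, 8, 9}
(A ∪ B)' = U \ (A ∪ B) = {1, 3, 6, 10, 11}
Verification via A' ∩ B': A' = {1, 2, 3, 4, 6, 10, 11}, B' = {1, 3, 6, 7, 8, 10, 11}
A' ∩ B' = {1, 3, 6, 10, 11} ✓

{1, 3, 6, 10, 11}


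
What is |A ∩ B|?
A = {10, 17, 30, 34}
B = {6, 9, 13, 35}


Set A = {10, 17, 30, 34}
Set B = {6, 9, 13, 35}
A ∩ B = {}
|A ∩ B| = 0

0


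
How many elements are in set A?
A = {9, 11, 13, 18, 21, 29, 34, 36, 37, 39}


Set A = {9, 11, 13, 18, 21, 29, 34, 36, 37, 39}
Listing elements: 9, 11, 13, 18, 21, 29, 34, 36, 37, 39
Counting: 10 elements
|A| = 10

10


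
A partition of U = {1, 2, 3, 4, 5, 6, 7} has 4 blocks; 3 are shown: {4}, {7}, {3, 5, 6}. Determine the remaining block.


U = {1, 2, 3, 4, 5, 6, 7}
Shown blocks: {4}, {7}, {3, 5, 6}
A partition's blocks are pairwise disjoint and cover U, so the missing block = U \ (union of shown blocks).
Union of shown blocks: {3, 4, 5, 6, 7}
Missing block = U \ (union) = {1, 2}

{1, 2}


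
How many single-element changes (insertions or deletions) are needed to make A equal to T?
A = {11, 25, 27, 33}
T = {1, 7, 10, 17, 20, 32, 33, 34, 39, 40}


Set A = {11, 25, 27, 33}
Set T = {1, 7, 10, 17, 20, 32, 33, 34, 39, 40}
Elements to remove from A (in A, not in T): {11, 25, 27} → 3 removals
Elements to add to A (in T, not in A): {1, 7, 10, 17, 20, 32, 34, 39, 40} → 9 additions
Total edits = 3 + 9 = 12

12


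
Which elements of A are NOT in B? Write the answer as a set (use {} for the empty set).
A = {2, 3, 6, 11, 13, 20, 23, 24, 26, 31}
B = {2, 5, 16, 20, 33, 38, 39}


Set A = {2, 3, 6, 11, 13, 20, 23, 24, 26, 31}
Set B = {2, 5, 16, 20, 33, 38, 39}
Check each element of A against B:
2 ∈ B, 3 ∉ B (include), 6 ∉ B (include), 11 ∉ B (include), 13 ∉ B (include), 20 ∈ B, 23 ∉ B (include), 24 ∉ B (include), 26 ∉ B (include), 31 ∉ B (include)
Elements of A not in B: {3, 6, 11, 13, 23, 24, 26, 31}

{3, 6, 11, 13, 23, 24, 26, 31}


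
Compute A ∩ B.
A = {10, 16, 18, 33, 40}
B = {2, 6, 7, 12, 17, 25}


Set A = {10, 16, 18, 33, 40}
Set B = {2, 6, 7, 12, 17, 25}
A ∩ B includes only elements in both sets.
Check each element of A against B:
10 ✗, 16 ✗, 18 ✗, 33 ✗, 40 ✗
A ∩ B = {}

{}


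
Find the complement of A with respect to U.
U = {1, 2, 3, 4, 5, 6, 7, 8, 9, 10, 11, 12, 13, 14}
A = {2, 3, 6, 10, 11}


Universal set U = {1, 2, 3, 4, 5, 6, 7, 8, 9, 10, 11, 12, 13, 14}
Set A = {2, 3, 6, 10, 11}
A' = U \ A = elements in U but not in A
Checking each element of U:
1 (not in A, include), 2 (in A, exclude), 3 (in A, exclude), 4 (not in A, include), 5 (not in A, include), 6 (in A, exclude), 7 (not in A, include), 8 (not in A, include), 9 (not in A, include), 10 (in A, exclude), 11 (in A, exclude), 12 (not in A, include), 13 (not in A, include), 14 (not in A, include)
A' = {1, 4, 5, 7, 8, 9, 12, 13, 14}

{1, 4, 5, 7, 8, 9, 12, 13, 14}


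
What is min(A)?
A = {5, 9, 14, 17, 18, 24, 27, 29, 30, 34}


Set A = {5, 9, 14, 17, 18, 24, 27, 29, 30, 34}
Elements in ascending order: 5, 9, 14, 17, 18, 24, 27, 29, 30, 34
The smallest element is 5.

5


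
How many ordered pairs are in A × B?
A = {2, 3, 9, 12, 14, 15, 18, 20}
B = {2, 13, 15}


Set A = {2, 3, 9, 12, 14, 15, 18, 20} has 8 elements.
Set B = {2, 13, 15} has 3 elements.
|A × B| = |A| × |B| = 8 × 3 = 24

24


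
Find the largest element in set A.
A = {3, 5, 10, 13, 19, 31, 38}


Set A = {3, 5, 10, 13, 19, 31, 38}
Elements in ascending order: 3, 5, 10, 13, 19, 31, 38
The largest element is 38.

38


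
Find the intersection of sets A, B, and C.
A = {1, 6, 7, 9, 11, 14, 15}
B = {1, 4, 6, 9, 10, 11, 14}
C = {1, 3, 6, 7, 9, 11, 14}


Set A = {1, 6, 7, 9, 11, 14, 15}
Set B = {1, 4, 6, 9, 10, 11, 14}
Set C = {1, 3, 6, 7, 9, 11, 14}
First, A ∩ B = {1, 6, 9, 11, 14}
Then, (A ∩ B) ∩ C = {1, 6, 9, 11, 14}

{1, 6, 9, 11, 14}


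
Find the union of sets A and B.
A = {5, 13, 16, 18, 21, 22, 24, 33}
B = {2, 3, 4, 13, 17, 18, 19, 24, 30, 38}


Set A = {5, 13, 16, 18, 21, 22, 24, 33}
Set B = {2, 3, 4, 13, 17, 18, 19, 24, 30, 38}
A ∪ B includes all elements in either set.
Elements from A: {5, 13, 16, 18, 21, 22, 24, 33}
Elements from B not already included: {2, 3, 4, 17, 19, 30, 38}
A ∪ B = {2, 3, 4, 5, 13, 16, 17, 18, 19, 21, 22, 24, 30, 33, 38}

{2, 3, 4, 5, 13, 16, 17, 18, 19, 21, 22, 24, 30, 33, 38}


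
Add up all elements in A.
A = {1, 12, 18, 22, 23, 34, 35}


Set A = {1, 12, 18, 22, 23, 34, 35}
Sum = 1 + 12 + 18 + 22 + 23 + 34 + 35 = 145

145


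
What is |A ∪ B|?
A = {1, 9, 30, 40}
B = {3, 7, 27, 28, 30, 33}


Set A = {1, 9, 30, 40}, |A| = 4
Set B = {3, 7, 27, 28, 30, 33}, |B| = 6
A ∩ B = {30}, |A ∩ B| = 1
|A ∪ B| = |A| + |B| - |A ∩ B| = 4 + 6 - 1 = 9

9


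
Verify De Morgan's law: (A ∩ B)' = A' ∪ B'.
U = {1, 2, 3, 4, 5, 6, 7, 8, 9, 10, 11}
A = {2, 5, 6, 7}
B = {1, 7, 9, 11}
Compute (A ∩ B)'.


U = {1, 2, 3, 4, 5, 6, 7, 8, 9, 10, 11}
A = {2, 5, 6, 7}, B = {1, 7, 9, 11}
A ∩ B = {7}
(A ∩ B)' = U \ (A ∩ B) = {1, 2, 3, 4, 5, 6, 8, 9, 10, 11}
Verification via A' ∪ B': A' = {1, 3, 4, 8, 9, 10, 11}, B' = {2, 3, 4, 5, 6, 8, 10}
A' ∪ B' = {1, 2, 3, 4, 5, 6, 8, 9, 10, 11} ✓

{1, 2, 3, 4, 5, 6, 8, 9, 10, 11}


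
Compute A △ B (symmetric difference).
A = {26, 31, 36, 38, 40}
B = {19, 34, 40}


Set A = {26, 31, 36, 38, 40}
Set B = {19, 34, 40}
A △ B = (A \ B) ∪ (B \ A)
Elements in A but not B: {26, 31, 36, 38}
Elements in B but not A: {19, 34}
A △ B = {19, 26, 31, 34, 36, 38}

{19, 26, 31, 34, 36, 38}


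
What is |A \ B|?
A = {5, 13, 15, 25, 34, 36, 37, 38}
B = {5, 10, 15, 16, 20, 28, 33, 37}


Set A = {5, 13, 15, 25, 34, 36, 37, 38}
Set B = {5, 10, 15, 16, 20, 28, 33, 37}
A \ B = {13, 25, 34, 36, 38}
|A \ B| = 5

5


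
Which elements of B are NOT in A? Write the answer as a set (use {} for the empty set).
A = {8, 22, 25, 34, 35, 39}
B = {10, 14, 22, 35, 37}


Set A = {8, 22, 25, 34, 35, 39}
Set B = {10, 14, 22, 35, 37}
Check each element of B against A:
10 ∉ A (include), 14 ∉ A (include), 22 ∈ A, 35 ∈ A, 37 ∉ A (include)
Elements of B not in A: {10, 14, 37}

{10, 14, 37}


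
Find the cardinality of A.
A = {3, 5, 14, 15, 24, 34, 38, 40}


Set A = {3, 5, 14, 15, 24, 34, 38, 40}
Listing elements: 3, 5, 14, 15, 24, 34, 38, 40
Counting: 8 elements
|A| = 8

8


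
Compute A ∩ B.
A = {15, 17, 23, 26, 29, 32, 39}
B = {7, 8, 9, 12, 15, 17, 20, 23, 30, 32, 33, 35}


Set A = {15, 17, 23, 26, 29, 32, 39}
Set B = {7, 8, 9, 12, 15, 17, 20, 23, 30, 32, 33, 35}
A ∩ B includes only elements in both sets.
Check each element of A against B:
15 ✓, 17 ✓, 23 ✓, 26 ✗, 29 ✗, 32 ✓, 39 ✗
A ∩ B = {15, 17, 23, 32}

{15, 17, 23, 32}


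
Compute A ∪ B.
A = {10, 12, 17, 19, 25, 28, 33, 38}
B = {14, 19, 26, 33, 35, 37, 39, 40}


Set A = {10, 12, 17, 19, 25, 28, 33, 38}
Set B = {14, 19, 26, 33, 35, 37, 39, 40}
A ∪ B includes all elements in either set.
Elements from A: {10, 12, 17, 19, 25, 28, 33, 38}
Elements from B not already included: {14, 26, 35, 37, 39, 40}
A ∪ B = {10, 12, 14, 17, 19, 25, 26, 28, 33, 35, 37, 38, 39, 40}

{10, 12, 14, 17, 19, 25, 26, 28, 33, 35, 37, 38, 39, 40}


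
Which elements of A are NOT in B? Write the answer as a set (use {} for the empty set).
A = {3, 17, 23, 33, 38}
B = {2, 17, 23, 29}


Set A = {3, 17, 23, 33, 38}
Set B = {2, 17, 23, 29}
Check each element of A against B:
3 ∉ B (include), 17 ∈ B, 23 ∈ B, 33 ∉ B (include), 38 ∉ B (include)
Elements of A not in B: {3, 33, 38}

{3, 33, 38}


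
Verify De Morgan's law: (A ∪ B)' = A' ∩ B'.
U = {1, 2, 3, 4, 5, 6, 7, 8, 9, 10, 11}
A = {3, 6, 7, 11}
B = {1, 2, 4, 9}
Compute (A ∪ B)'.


U = {1, 2, 3, 4, 5, 6, 7, 8, 9, 10, 11}
A = {3, 6, 7, 11}, B = {1, 2, 4, 9}
A ∪ B = {1, 2, 3, 4, 6, 7, 9, 11}
(A ∪ B)' = U \ (A ∪ B) = {5, 8, 10}
Verification via A' ∩ B': A' = {1, 2, 4, 5, 8, 9, 10}, B' = {3, 5, 6, 7, 8, 10, 11}
A' ∩ B' = {5, 8, 10} ✓

{5, 8, 10}


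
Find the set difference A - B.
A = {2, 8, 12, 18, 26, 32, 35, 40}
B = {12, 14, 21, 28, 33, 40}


Set A = {2, 8, 12, 18, 26, 32, 35, 40}
Set B = {12, 14, 21, 28, 33, 40}
A \ B includes elements in A that are not in B.
Check each element of A:
2 (not in B, keep), 8 (not in B, keep), 12 (in B, remove), 18 (not in B, keep), 26 (not in B, keep), 32 (not in B, keep), 35 (not in B, keep), 40 (in B, remove)
A \ B = {2, 8, 18, 26, 32, 35}

{2, 8, 18, 26, 32, 35}


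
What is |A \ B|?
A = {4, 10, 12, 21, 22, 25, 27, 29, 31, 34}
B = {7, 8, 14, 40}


Set A = {4, 10, 12, 21, 22, 25, 27, 29, 31, 34}
Set B = {7, 8, 14, 40}
A \ B = {4, 10, 12, 21, 22, 25, 27, 29, 31, 34}
|A \ B| = 10

10


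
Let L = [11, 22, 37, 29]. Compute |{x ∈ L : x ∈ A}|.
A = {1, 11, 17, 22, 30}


Set A = {1, 11, 17, 22, 30}
Candidates: [11, 22, 37, 29]
Check each candidate:
11 ∈ A, 22 ∈ A, 37 ∉ A, 29 ∉ A
Count of candidates in A: 2

2


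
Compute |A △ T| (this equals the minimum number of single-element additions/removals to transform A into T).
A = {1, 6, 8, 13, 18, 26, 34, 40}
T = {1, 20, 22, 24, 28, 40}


Set A = {1, 6, 8, 13, 18, 26, 34, 40}
Set T = {1, 20, 22, 24, 28, 40}
Elements to remove from A (in A, not in T): {6, 8, 13, 18, 26, 34} → 6 removals
Elements to add to A (in T, not in A): {20, 22, 24, 28} → 4 additions
Total edits = 6 + 4 = 10

10


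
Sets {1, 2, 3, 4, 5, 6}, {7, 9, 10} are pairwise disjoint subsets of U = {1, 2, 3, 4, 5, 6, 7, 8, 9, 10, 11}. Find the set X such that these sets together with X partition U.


U = {1, 2, 3, 4, 5, 6, 7, 8, 9, 10, 11}
Shown blocks: {1, 2, 3, 4, 5, 6}, {7, 9, 10}
A partition's blocks are pairwise disjoint and cover U, so the missing block = U \ (union of shown blocks).
Union of shown blocks: {1, 2, 3, 4, 5, 6, 7, 9, 10}
Missing block = U \ (union) = {8, 11}

{8, 11}


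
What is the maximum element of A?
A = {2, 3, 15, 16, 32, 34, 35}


Set A = {2, 3, 15, 16, 32, 34, 35}
Elements in ascending order: 2, 3, 15, 16, 32, 34, 35
The largest element is 35.

35


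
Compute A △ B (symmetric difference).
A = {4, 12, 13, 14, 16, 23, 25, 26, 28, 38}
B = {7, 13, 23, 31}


Set A = {4, 12, 13, 14, 16, 23, 25, 26, 28, 38}
Set B = {7, 13, 23, 31}
A △ B = (A \ B) ∪ (B \ A)
Elements in A but not B: {4, 12, 14, 16, 25, 26, 28, 38}
Elements in B but not A: {7, 31}
A △ B = {4, 7, 12, 14, 16, 25, 26, 28, 31, 38}

{4, 7, 12, 14, 16, 25, 26, 28, 31, 38}


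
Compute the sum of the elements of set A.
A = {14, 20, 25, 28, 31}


Set A = {14, 20, 25, 28, 31}
Sum = 14 + 20 + 25 + 28 + 31 = 118

118


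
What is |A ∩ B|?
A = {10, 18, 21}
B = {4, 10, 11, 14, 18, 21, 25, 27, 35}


Set A = {10, 18, 21}
Set B = {4, 10, 11, 14, 18, 21, 25, 27, 35}
A ∩ B = {10, 18, 21}
|A ∩ B| = 3

3


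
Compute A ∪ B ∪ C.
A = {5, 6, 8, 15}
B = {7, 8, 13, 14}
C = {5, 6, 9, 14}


Set A = {5, 6, 8, 15}
Set B = {7, 8, 13, 14}
Set C = {5, 6, 9, 14}
First, A ∪ B = {5, 6, 7, 8, 13, 14, 15}
Then, (A ∪ B) ∪ C = {5, 6, 7, 8, 9, 13, 14, 15}

{5, 6, 7, 8, 9, 13, 14, 15}


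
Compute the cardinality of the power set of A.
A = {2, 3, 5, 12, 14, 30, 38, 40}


Set A = {2, 3, 5, 12, 14, 30, 38, 40}
|A| = 8
The power set P(A) contains all subsets of A.
|P(A)| = 2^|A| = 2^8 = 256

256


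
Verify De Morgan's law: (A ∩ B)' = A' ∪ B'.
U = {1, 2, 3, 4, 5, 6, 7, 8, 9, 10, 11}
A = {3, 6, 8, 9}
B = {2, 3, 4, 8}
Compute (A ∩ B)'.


U = {1, 2, 3, 4, 5, 6, 7, 8, 9, 10, 11}
A = {3, 6, 8, 9}, B = {2, 3, 4, 8}
A ∩ B = {3, 8}
(A ∩ B)' = U \ (A ∩ B) = {1, 2, 4, 5, 6, 7, 9, 10, 11}
Verification via A' ∪ B': A' = {1, 2, 4, 5, 7, 10, 11}, B' = {1, 5, 6, 7, 9, 10, 11}
A' ∪ B' = {1, 2, 4, 5, 6, 7, 9, 10, 11} ✓

{1, 2, 4, 5, 6, 7, 9, 10, 11}


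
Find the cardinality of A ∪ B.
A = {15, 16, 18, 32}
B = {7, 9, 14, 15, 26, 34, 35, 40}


Set A = {15, 16, 18, 32}, |A| = 4
Set B = {7, 9, 14, 15, 26, 34, 35, 40}, |B| = 8
A ∩ B = {15}, |A ∩ B| = 1
|A ∪ B| = |A| + |B| - |A ∩ B| = 4 + 8 - 1 = 11

11


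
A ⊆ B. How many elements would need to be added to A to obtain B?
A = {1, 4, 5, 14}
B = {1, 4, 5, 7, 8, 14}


Set A = {1, 4, 5, 14}, |A| = 4
Set B = {1, 4, 5, 7, 8, 14}, |B| = 6
Since A ⊆ B: B \ A = {7, 8}
|B| - |A| = 6 - 4 = 2

2


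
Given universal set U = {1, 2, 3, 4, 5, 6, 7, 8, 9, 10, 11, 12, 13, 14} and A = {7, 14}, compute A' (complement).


Universal set U = {1, 2, 3, 4, 5, 6, 7, 8, 9, 10, 11, 12, 13, 14}
Set A = {7, 14}
A' = U \ A = elements in U but not in A
Checking each element of U:
1 (not in A, include), 2 (not in A, include), 3 (not in A, include), 4 (not in A, include), 5 (not in A, include), 6 (not in A, include), 7 (in A, exclude), 8 (not in A, include), 9 (not in A, include), 10 (not in A, include), 11 (not in A, include), 12 (not in A, include), 13 (not in A, include), 14 (in A, exclude)
A' = {1, 2, 3, 4, 5, 6, 8, 9, 10, 11, 12, 13}

{1, 2, 3, 4, 5, 6, 8, 9, 10, 11, 12, 13}


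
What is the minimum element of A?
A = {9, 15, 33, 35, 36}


Set A = {9, 15, 33, 35, 36}
Elements in ascending order: 9, 15, 33, 35, 36
The smallest element is 9.

9


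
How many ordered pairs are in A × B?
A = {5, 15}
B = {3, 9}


Set A = {5, 15} has 2 elements.
Set B = {3, 9} has 2 elements.
|A × B| = |A| × |B| = 2 × 2 = 4

4


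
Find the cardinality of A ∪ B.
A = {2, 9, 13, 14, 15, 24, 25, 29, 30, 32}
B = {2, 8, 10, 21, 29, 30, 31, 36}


Set A = {2, 9, 13, 14, 15, 24, 25, 29, 30, 32}, |A| = 10
Set B = {2, 8, 10, 21, 29, 30, 31, 36}, |B| = 8
A ∩ B = {2, 29, 30}, |A ∩ B| = 3
|A ∪ B| = |A| + |B| - |A ∩ B| = 10 + 8 - 3 = 15

15


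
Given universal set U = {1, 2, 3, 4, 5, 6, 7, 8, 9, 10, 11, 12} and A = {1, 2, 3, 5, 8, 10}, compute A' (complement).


Universal set U = {1, 2, 3, 4, 5, 6, 7, 8, 9, 10, 11, 12}
Set A = {1, 2, 3, 5, 8, 10}
A' = U \ A = elements in U but not in A
Checking each element of U:
1 (in A, exclude), 2 (in A, exclude), 3 (in A, exclude), 4 (not in A, include), 5 (in A, exclude), 6 (not in A, include), 7 (not in A, include), 8 (in A, exclude), 9 (not in A, include), 10 (in A, exclude), 11 (not in A, include), 12 (not in A, include)
A' = {4, 6, 7, 9, 11, 12}

{4, 6, 7, 9, 11, 12}


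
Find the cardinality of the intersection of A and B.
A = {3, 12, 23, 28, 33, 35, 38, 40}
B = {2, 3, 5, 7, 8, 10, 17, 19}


Set A = {3, 12, 23, 28, 33, 35, 38, 40}
Set B = {2, 3, 5, 7, 8, 10, 17, 19}
A ∩ B = {3}
|A ∩ B| = 1

1


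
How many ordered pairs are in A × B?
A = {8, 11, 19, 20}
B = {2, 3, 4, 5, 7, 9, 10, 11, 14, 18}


Set A = {8, 11, 19, 20} has 4 elements.
Set B = {2, 3, 4, 5, 7, 9, 10, 11, 14, 18} has 10 elements.
|A × B| = |A| × |B| = 4 × 10 = 40

40


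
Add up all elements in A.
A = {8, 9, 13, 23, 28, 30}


Set A = {8, 9, 13, 23, 28, 30}
Sum = 8 + 9 + 13 + 23 + 28 + 30 = 111

111


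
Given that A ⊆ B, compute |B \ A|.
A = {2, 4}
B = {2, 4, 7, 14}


Set A = {2, 4}, |A| = 2
Set B = {2, 4, 7, 14}, |B| = 4
Since A ⊆ B: B \ A = {7, 14}
|B| - |A| = 4 - 2 = 2

2


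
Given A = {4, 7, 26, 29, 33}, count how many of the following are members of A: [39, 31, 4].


Set A = {4, 7, 26, 29, 33}
Candidates: [39, 31, 4]
Check each candidate:
39 ∉ A, 31 ∉ A, 4 ∈ A
Count of candidates in A: 1

1


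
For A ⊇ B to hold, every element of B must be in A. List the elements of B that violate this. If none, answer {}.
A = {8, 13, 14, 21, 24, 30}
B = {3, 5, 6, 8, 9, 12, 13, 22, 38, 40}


Set A = {8, 13, 14, 21, 24, 30}
Set B = {3, 5, 6, 8, 9, 12, 13, 22, 38, 40}
Check each element of B against A:
3 ∉ A (include), 5 ∉ A (include), 6 ∉ A (include), 8 ∈ A, 9 ∉ A (include), 12 ∉ A (include), 13 ∈ A, 22 ∉ A (include), 38 ∉ A (include), 40 ∉ A (include)
Elements of B not in A: {3, 5, 6, 9, 12, 22, 38, 40}

{3, 5, 6, 9, 12, 22, 38, 40}


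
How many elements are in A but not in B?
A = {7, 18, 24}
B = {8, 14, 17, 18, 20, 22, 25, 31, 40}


Set A = {7, 18, 24}
Set B = {8, 14, 17, 18, 20, 22, 25, 31, 40}
A \ B = {7, 24}
|A \ B| = 2

2


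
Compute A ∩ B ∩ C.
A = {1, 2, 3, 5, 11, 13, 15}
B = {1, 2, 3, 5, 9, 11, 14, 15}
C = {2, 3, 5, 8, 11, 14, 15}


Set A = {1, 2, 3, 5, 11, 13, 15}
Set B = {1, 2, 3, 5, 9, 11, 14, 15}
Set C = {2, 3, 5, 8, 11, 14, 15}
First, A ∩ B = {1, 2, 3, 5, 11, 15}
Then, (A ∩ B) ∩ C = {2, 3, 5, 11, 15}

{2, 3, 5, 11, 15}


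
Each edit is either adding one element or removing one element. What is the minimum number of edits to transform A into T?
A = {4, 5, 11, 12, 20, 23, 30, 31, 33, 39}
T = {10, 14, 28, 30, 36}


Set A = {4, 5, 11, 12, 20, 23, 30, 31, 33, 39}
Set T = {10, 14, 28, 30, 36}
Elements to remove from A (in A, not in T): {4, 5, 11, 12, 20, 23, 31, 33, 39} → 9 removals
Elements to add to A (in T, not in A): {10, 14, 28, 36} → 4 additions
Total edits = 9 + 4 = 13

13


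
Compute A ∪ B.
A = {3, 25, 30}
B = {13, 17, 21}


Set A = {3, 25, 30}
Set B = {13, 17, 21}
A ∪ B includes all elements in either set.
Elements from A: {3, 25, 30}
Elements from B not already included: {13, 17, 21}
A ∪ B = {3, 13, 17, 21, 25, 30}

{3, 13, 17, 21, 25, 30}


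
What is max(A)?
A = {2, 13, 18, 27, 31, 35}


Set A = {2, 13, 18, 27, 31, 35}
Elements in ascending order: 2, 13, 18, 27, 31, 35
The largest element is 35.

35


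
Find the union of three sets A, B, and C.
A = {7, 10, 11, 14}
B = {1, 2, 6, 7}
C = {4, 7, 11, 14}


Set A = {7, 10, 11, 14}
Set B = {1, 2, 6, 7}
Set C = {4, 7, 11, 14}
First, A ∪ B = {1, 2, 6, 7, 10, 11, 14}
Then, (A ∪ B) ∪ C = {1, 2, 4, 6, 7, 10, 11, 14}

{1, 2, 4, 6, 7, 10, 11, 14}


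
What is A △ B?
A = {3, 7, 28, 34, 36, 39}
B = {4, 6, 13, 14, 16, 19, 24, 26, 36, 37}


Set A = {3, 7, 28, 34, 36, 39}
Set B = {4, 6, 13, 14, 16, 19, 24, 26, 36, 37}
A △ B = (A \ B) ∪ (B \ A)
Elements in A but not B: {3, 7, 28, 34, 39}
Elements in B but not A: {4, 6, 13, 14, 16, 19, 24, 26, 37}
A △ B = {3, 4, 6, 7, 13, 14, 16, 19, 24, 26, 28, 34, 37, 39}

{3, 4, 6, 7, 13, 14, 16, 19, 24, 26, 28, 34, 37, 39}


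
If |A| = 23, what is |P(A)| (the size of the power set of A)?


The set has 23 elements.
The power set contains all possible subsets.
|P(A)| = 2^|A| = 2^23 = 8388608

8388608


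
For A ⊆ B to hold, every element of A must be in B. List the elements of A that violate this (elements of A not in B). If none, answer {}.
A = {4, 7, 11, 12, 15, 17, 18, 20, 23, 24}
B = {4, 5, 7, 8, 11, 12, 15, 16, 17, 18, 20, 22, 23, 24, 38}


Set A = {4, 7, 11, 12, 15, 17, 18, 20, 23, 24}
Set B = {4, 5, 7, 8, 11, 12, 15, 16, 17, 18, 20, 22, 23, 24, 38}
Check each element of A against B:
4 ∈ B, 7 ∈ B, 11 ∈ B, 12 ∈ B, 15 ∈ B, 17 ∈ B, 18 ∈ B, 20 ∈ B, 23 ∈ B, 24 ∈ B
Elements of A not in B: {}

{}


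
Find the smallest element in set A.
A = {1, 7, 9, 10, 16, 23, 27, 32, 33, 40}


Set A = {1, 7, 9, 10, 16, 23, 27, 32, 33, 40}
Elements in ascending order: 1, 7, 9, 10, 16, 23, 27, 32, 33, 40
The smallest element is 1.

1


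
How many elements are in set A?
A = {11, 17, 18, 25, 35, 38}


Set A = {11, 17, 18, 25, 35, 38}
Listing elements: 11, 17, 18, 25, 35, 38
Counting: 6 elements
|A| = 6

6


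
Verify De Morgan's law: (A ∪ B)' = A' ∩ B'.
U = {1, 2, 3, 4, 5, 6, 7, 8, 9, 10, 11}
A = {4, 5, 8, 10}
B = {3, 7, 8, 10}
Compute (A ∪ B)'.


U = {1, 2, 3, 4, 5, 6, 7, 8, 9, 10, 11}
A = {4, 5, 8, 10}, B = {3, 7, 8, 10}
A ∪ B = {3, 4, 5, 7, 8, 10}
(A ∪ B)' = U \ (A ∪ B) = {1, 2, 6, 9, 11}
Verification via A' ∩ B': A' = {1, 2, 3, 6, 7, 9, 11}, B' = {1, 2, 4, 5, 6, 9, 11}
A' ∩ B' = {1, 2, 6, 9, 11} ✓

{1, 2, 6, 9, 11}


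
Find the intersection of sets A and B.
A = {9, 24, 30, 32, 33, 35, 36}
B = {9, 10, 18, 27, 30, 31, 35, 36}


Set A = {9, 24, 30, 32, 33, 35, 36}
Set B = {9, 10, 18, 27, 30, 31, 35, 36}
A ∩ B includes only elements in both sets.
Check each element of A against B:
9 ✓, 24 ✗, 30 ✓, 32 ✗, 33 ✗, 35 ✓, 36 ✓
A ∩ B = {9, 30, 35, 36}

{9, 30, 35, 36}


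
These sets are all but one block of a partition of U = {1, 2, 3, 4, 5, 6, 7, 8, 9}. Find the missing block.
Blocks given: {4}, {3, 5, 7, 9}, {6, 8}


U = {1, 2, 3, 4, 5, 6, 7, 8, 9}
Shown blocks: {4}, {3, 5, 7, 9}, {6, 8}
A partition's blocks are pairwise disjoint and cover U, so the missing block = U \ (union of shown blocks).
Union of shown blocks: {3, 4, 5, 6, 7, 8, 9}
Missing block = U \ (union) = {1, 2}

{1, 2}


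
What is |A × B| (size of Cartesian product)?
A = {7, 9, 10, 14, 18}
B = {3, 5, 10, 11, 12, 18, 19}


Set A = {7, 9, 10, 14, 18} has 5 elements.
Set B = {3, 5, 10, 11, 12, 18, 19} has 7 elements.
|A × B| = |A| × |B| = 5 × 7 = 35

35


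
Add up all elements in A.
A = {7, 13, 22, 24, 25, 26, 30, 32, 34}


Set A = {7, 13, 22, 24, 25, 26, 30, 32, 34}
Sum = 7 + 13 + 22 + 24 + 25 + 26 + 30 + 32 + 34 = 213

213


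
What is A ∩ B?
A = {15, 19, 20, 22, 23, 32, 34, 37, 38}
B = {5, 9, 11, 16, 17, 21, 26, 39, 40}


Set A = {15, 19, 20, 22, 23, 32, 34, 37, 38}
Set B = {5, 9, 11, 16, 17, 21, 26, 39, 40}
A ∩ B includes only elements in both sets.
Check each element of A against B:
15 ✗, 19 ✗, 20 ✗, 22 ✗, 23 ✗, 32 ✗, 34 ✗, 37 ✗, 38 ✗
A ∩ B = {}

{}


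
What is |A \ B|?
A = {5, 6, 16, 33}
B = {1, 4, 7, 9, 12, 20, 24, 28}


Set A = {5, 6, 16, 33}
Set B = {1, 4, 7, 9, 12, 20, 24, 28}
A \ B = {5, 6, 16, 33}
|A \ B| = 4

4


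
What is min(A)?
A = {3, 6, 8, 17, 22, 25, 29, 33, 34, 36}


Set A = {3, 6, 8, 17, 22, 25, 29, 33, 34, 36}
Elements in ascending order: 3, 6, 8, 17, 22, 25, 29, 33, 34, 36
The smallest element is 3.

3


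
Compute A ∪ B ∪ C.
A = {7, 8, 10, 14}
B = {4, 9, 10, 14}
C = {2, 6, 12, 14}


Set A = {7, 8, 10, 14}
Set B = {4, 9, 10, 14}
Set C = {2, 6, 12, 14}
First, A ∪ B = {4, 7, 8, 9, 10, 14}
Then, (A ∪ B) ∪ C = {2, 4, 6, 7, 8, 9, 10, 12, 14}

{2, 4, 6, 7, 8, 9, 10, 12, 14}


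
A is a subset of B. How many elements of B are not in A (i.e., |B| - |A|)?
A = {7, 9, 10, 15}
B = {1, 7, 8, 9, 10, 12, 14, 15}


Set A = {7, 9, 10, 15}, |A| = 4
Set B = {1, 7, 8, 9, 10, 12, 14, 15}, |B| = 8
Since A ⊆ B: B \ A = {1, 8, 12, 14}
|B| - |A| = 8 - 4 = 4

4


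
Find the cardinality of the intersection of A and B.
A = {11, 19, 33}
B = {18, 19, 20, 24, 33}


Set A = {11, 19, 33}
Set B = {18, 19, 20, 24, 33}
A ∩ B = {19, 33}
|A ∩ B| = 2

2


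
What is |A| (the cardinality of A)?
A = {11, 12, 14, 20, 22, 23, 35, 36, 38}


Set A = {11, 12, 14, 20, 22, 23, 35, 36, 38}
Listing elements: 11, 12, 14, 20, 22, 23, 35, 36, 38
Counting: 9 elements
|A| = 9

9


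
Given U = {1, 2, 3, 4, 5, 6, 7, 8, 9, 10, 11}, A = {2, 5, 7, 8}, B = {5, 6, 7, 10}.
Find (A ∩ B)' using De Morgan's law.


U = {1, 2, 3, 4, 5, 6, 7, 8, 9, 10, 11}
A = {2, 5, 7, 8}, B = {5, 6, 7, 10}
A ∩ B = {5, 7}
(A ∩ B)' = U \ (A ∩ B) = {1, 2, 3, 4, 6, 8, 9, 10, 11}
Verification via A' ∪ B': A' = {1, 3, 4, 6, 9, 10, 11}, B' = {1, 2, 3, 4, 8, 9, 11}
A' ∪ B' = {1, 2, 3, 4, 6, 8, 9, 10, 11} ✓

{1, 2, 3, 4, 6, 8, 9, 10, 11}


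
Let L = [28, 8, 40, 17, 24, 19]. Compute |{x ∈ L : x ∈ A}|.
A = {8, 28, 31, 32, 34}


Set A = {8, 28, 31, 32, 34}
Candidates: [28, 8, 40, 17, 24, 19]
Check each candidate:
28 ∈ A, 8 ∈ A, 40 ∉ A, 17 ∉ A, 24 ∉ A, 19 ∉ A
Count of candidates in A: 2

2


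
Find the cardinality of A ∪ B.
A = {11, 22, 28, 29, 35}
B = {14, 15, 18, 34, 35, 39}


Set A = {11, 22, 28, 29, 35}, |A| = 5
Set B = {14, 15, 18, 34, 35, 39}, |B| = 6
A ∩ B = {35}, |A ∩ B| = 1
|A ∪ B| = |A| + |B| - |A ∩ B| = 5 + 6 - 1 = 10

10


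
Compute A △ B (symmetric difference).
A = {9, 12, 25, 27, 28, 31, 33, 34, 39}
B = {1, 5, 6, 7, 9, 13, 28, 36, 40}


Set A = {9, 12, 25, 27, 28, 31, 33, 34, 39}
Set B = {1, 5, 6, 7, 9, 13, 28, 36, 40}
A △ B = (A \ B) ∪ (B \ A)
Elements in A but not B: {12, 25, 27, 31, 33, 34, 39}
Elements in B but not A: {1, 5, 6, 7, 13, 36, 40}
A △ B = {1, 5, 6, 7, 12, 13, 25, 27, 31, 33, 34, 36, 39, 40}

{1, 5, 6, 7, 12, 13, 25, 27, 31, 33, 34, 36, 39, 40}


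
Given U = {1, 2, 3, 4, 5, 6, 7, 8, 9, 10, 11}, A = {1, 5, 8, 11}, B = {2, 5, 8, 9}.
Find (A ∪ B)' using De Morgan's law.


U = {1, 2, 3, 4, 5, 6, 7, 8, 9, 10, 11}
A = {1, 5, 8, 11}, B = {2, 5, 8, 9}
A ∪ B = {1, 2, 5, 8, 9, 11}
(A ∪ B)' = U \ (A ∪ B) = {3, 4, 6, 7, 10}
Verification via A' ∩ B': A' = {2, 3, 4, 6, 7, 9, 10}, B' = {1, 3, 4, 6, 7, 10, 11}
A' ∩ B' = {3, 4, 6, 7, 10} ✓

{3, 4, 6, 7, 10}


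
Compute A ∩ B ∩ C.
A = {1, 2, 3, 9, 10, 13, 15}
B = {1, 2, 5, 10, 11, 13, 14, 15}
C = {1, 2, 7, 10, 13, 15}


Set A = {1, 2, 3, 9, 10, 13, 15}
Set B = {1, 2, 5, 10, 11, 13, 14, 15}
Set C = {1, 2, 7, 10, 13, 15}
First, A ∩ B = {1, 2, 10, 13, 15}
Then, (A ∩ B) ∩ C = {1, 2, 10, 13, 15}

{1, 2, 10, 13, 15}


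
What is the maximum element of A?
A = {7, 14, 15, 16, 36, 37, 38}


Set A = {7, 14, 15, 16, 36, 37, 38}
Elements in ascending order: 7, 14, 15, 16, 36, 37, 38
The largest element is 38.

38


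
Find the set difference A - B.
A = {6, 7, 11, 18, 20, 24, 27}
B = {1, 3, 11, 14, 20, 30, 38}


Set A = {6, 7, 11, 18, 20, 24, 27}
Set B = {1, 3, 11, 14, 20, 30, 38}
A \ B includes elements in A that are not in B.
Check each element of A:
6 (not in B, keep), 7 (not in B, keep), 11 (in B, remove), 18 (not in B, keep), 20 (in B, remove), 24 (not in B, keep), 27 (not in B, keep)
A \ B = {6, 7, 18, 24, 27}

{6, 7, 18, 24, 27}


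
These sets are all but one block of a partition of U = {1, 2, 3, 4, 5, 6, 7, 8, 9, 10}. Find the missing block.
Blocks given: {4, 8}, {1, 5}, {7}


U = {1, 2, 3, 4, 5, 6, 7, 8, 9, 10}
Shown blocks: {4, 8}, {1, 5}, {7}
A partition's blocks are pairwise disjoint and cover U, so the missing block = U \ (union of shown blocks).
Union of shown blocks: {1, 4, 5, 7, 8}
Missing block = U \ (union) = {2, 3, 6, 9, 10}

{2, 3, 6, 9, 10}


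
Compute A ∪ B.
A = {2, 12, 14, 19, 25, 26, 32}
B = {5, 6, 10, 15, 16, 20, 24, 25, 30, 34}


Set A = {2, 12, 14, 19, 25, 26, 32}
Set B = {5, 6, 10, 15, 16, 20, 24, 25, 30, 34}
A ∪ B includes all elements in either set.
Elements from A: {2, 12, 14, 19, 25, 26, 32}
Elements from B not already included: {5, 6, 10, 15, 16, 20, 24, 30, 34}
A ∪ B = {2, 5, 6, 10, 12, 14, 15, 16, 19, 20, 24, 25, 26, 30, 32, 34}

{2, 5, 6, 10, 12, 14, 15, 16, 19, 20, 24, 25, 26, 30, 32, 34}


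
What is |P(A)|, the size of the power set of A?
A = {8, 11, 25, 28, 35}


Set A = {8, 11, 25, 28, 35}
|A| = 5
The power set P(A) contains all subsets of A.
|P(A)| = 2^|A| = 2^5 = 32

32


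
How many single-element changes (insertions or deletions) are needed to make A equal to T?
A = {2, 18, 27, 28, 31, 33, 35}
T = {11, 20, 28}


Set A = {2, 18, 27, 28, 31, 33, 35}
Set T = {11, 20, 28}
Elements to remove from A (in A, not in T): {2, 18, 27, 31, 33, 35} → 6 removals
Elements to add to A (in T, not in A): {11, 20} → 2 additions
Total edits = 6 + 2 = 8

8


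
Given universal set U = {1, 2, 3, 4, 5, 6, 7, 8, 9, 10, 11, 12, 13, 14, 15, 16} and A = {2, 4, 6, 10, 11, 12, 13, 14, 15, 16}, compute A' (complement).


Universal set U = {1, 2, 3, 4, 5, 6, 7, 8, 9, 10, 11, 12, 13, 14, 15, 16}
Set A = {2, 4, 6, 10, 11, 12, 13, 14, 15, 16}
A' = U \ A = elements in U but not in A
Checking each element of U:
1 (not in A, include), 2 (in A, exclude), 3 (not in A, include), 4 (in A, exclude), 5 (not in A, include), 6 (in A, exclude), 7 (not in A, include), 8 (not in A, include), 9 (not in A, include), 10 (in A, exclude), 11 (in A, exclude), 12 (in A, exclude), 13 (in A, exclude), 14 (in A, exclude), 15 (in A, exclude), 16 (in A, exclude)
A' = {1, 3, 5, 7, 8, 9}

{1, 3, 5, 7, 8, 9}


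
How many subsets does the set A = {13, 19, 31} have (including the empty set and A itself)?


Set A = {13, 19, 31}
|A| = 3
The power set P(A) contains all subsets of A.
|P(A)| = 2^|A| = 2^3 = 8

8


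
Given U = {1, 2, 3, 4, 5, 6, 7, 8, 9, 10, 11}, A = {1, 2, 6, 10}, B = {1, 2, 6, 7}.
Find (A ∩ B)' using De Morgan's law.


U = {1, 2, 3, 4, 5, 6, 7, 8, 9, 10, 11}
A = {1, 2, 6, 10}, B = {1, 2, 6, 7}
A ∩ B = {1, 2, 6}
(A ∩ B)' = U \ (A ∩ B) = {3, 4, 5, 7, 8, 9, 10, 11}
Verification via A' ∪ B': A' = {3, 4, 5, 7, 8, 9, 11}, B' = {3, 4, 5, 8, 9, 10, 11}
A' ∪ B' = {3, 4, 5, 7, 8, 9, 10, 11} ✓

{3, 4, 5, 7, 8, 9, 10, 11}


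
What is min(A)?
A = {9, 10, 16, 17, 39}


Set A = {9, 10, 16, 17, 39}
Elements in ascending order: 9, 10, 16, 17, 39
The smallest element is 9.

9


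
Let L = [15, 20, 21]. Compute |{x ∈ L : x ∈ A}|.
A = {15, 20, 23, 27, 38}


Set A = {15, 20, 23, 27, 38}
Candidates: [15, 20, 21]
Check each candidate:
15 ∈ A, 20 ∈ A, 21 ∉ A
Count of candidates in A: 2

2


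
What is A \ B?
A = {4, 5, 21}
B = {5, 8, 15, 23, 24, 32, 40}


Set A = {4, 5, 21}
Set B = {5, 8, 15, 23, 24, 32, 40}
A \ B includes elements in A that are not in B.
Check each element of A:
4 (not in B, keep), 5 (in B, remove), 21 (not in B, keep)
A \ B = {4, 21}

{4, 21}


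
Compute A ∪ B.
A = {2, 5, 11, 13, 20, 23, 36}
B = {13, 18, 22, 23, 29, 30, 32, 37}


Set A = {2, 5, 11, 13, 20, 23, 36}
Set B = {13, 18, 22, 23, 29, 30, 32, 37}
A ∪ B includes all elements in either set.
Elements from A: {2, 5, 11, 13, 20, 23, 36}
Elements from B not already included: {18, 22, 29, 30, 32, 37}
A ∪ B = {2, 5, 11, 13, 18, 20, 22, 23, 29, 30, 32, 36, 37}

{2, 5, 11, 13, 18, 20, 22, 23, 29, 30, 32, 36, 37}


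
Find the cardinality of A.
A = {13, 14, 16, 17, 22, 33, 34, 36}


Set A = {13, 14, 16, 17, 22, 33, 34, 36}
Listing elements: 13, 14, 16, 17, 22, 33, 34, 36
Counting: 8 elements
|A| = 8

8


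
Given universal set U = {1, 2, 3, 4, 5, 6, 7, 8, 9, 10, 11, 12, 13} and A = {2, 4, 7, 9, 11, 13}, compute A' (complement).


Universal set U = {1, 2, 3, 4, 5, 6, 7, 8, 9, 10, 11, 12, 13}
Set A = {2, 4, 7, 9, 11, 13}
A' = U \ A = elements in U but not in A
Checking each element of U:
1 (not in A, include), 2 (in A, exclude), 3 (not in A, include), 4 (in A, exclude), 5 (not in A, include), 6 (not in A, include), 7 (in A, exclude), 8 (not in A, include), 9 (in A, exclude), 10 (not in A, include), 11 (in A, exclude), 12 (not in A, include), 13 (in A, exclude)
A' = {1, 3, 5, 6, 8, 10, 12}

{1, 3, 5, 6, 8, 10, 12}


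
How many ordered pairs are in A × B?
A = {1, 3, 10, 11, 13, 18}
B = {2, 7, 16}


Set A = {1, 3, 10, 11, 13, 18} has 6 elements.
Set B = {2, 7, 16} has 3 elements.
|A × B| = |A| × |B| = 6 × 3 = 18

18


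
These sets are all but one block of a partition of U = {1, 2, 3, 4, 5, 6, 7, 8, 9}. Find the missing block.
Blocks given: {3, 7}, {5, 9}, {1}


U = {1, 2, 3, 4, 5, 6, 7, 8, 9}
Shown blocks: {3, 7}, {5, 9}, {1}
A partition's blocks are pairwise disjoint and cover U, so the missing block = U \ (union of shown blocks).
Union of shown blocks: {1, 3, 5, 7, 9}
Missing block = U \ (union) = {2, 4, 6, 8}

{2, 4, 6, 8}


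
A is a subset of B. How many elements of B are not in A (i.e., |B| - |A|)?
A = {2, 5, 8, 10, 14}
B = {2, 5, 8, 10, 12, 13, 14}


Set A = {2, 5, 8, 10, 14}, |A| = 5
Set B = {2, 5, 8, 10, 12, 13, 14}, |B| = 7
Since A ⊆ B: B \ A = {12, 13}
|B| - |A| = 7 - 5 = 2

2


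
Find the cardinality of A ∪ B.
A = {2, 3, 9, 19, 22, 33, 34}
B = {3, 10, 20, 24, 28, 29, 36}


Set A = {2, 3, 9, 19, 22, 33, 34}, |A| = 7
Set B = {3, 10, 20, 24, 28, 29, 36}, |B| = 7
A ∩ B = {3}, |A ∩ B| = 1
|A ∪ B| = |A| + |B| - |A ∩ B| = 7 + 7 - 1 = 13

13


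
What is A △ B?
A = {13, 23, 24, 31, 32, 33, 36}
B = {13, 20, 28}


Set A = {13, 23, 24, 31, 32, 33, 36}
Set B = {13, 20, 28}
A △ B = (A \ B) ∪ (B \ A)
Elements in A but not B: {23, 24, 31, 32, 33, 36}
Elements in B but not A: {20, 28}
A △ B = {20, 23, 24, 28, 31, 32, 33, 36}

{20, 23, 24, 28, 31, 32, 33, 36}


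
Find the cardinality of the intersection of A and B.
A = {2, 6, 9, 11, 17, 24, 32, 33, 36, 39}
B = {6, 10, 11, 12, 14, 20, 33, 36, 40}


Set A = {2, 6, 9, 11, 17, 24, 32, 33, 36, 39}
Set B = {6, 10, 11, 12, 14, 20, 33, 36, 40}
A ∩ B = {6, 11, 33, 36}
|A ∩ B| = 4

4


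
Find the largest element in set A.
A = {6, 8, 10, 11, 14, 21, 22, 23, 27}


Set A = {6, 8, 10, 11, 14, 21, 22, 23, 27}
Elements in ascending order: 6, 8, 10, 11, 14, 21, 22, 23, 27
The largest element is 27.

27


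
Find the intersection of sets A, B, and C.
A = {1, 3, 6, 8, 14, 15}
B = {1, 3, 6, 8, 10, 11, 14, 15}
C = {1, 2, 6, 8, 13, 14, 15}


Set A = {1, 3, 6, 8, 14, 15}
Set B = {1, 3, 6, 8, 10, 11, 14, 15}
Set C = {1, 2, 6, 8, 13, 14, 15}
First, A ∩ B = {1, 3, 6, 8, 14, 15}
Then, (A ∩ B) ∩ C = {1, 6, 8, 14, 15}

{1, 6, 8, 14, 15}


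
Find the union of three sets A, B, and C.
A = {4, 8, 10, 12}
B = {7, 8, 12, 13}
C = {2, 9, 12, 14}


Set A = {4, 8, 10, 12}
Set B = {7, 8, 12, 13}
Set C = {2, 9, 12, 14}
First, A ∪ B = {4, 7, 8, 10, 12, 13}
Then, (A ∪ B) ∪ C = {2, 4, 7, 8, 9, 10, 12, 13, 14}

{2, 4, 7, 8, 9, 10, 12, 13, 14}


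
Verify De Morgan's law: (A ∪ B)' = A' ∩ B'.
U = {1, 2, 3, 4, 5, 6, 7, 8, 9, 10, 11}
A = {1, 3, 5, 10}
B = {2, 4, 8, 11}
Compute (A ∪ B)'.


U = {1, 2, 3, 4, 5, 6, 7, 8, 9, 10, 11}
A = {1, 3, 5, 10}, B = {2, 4, 8, 11}
A ∪ B = {1, 2, 3, 4, 5, 8, 10, 11}
(A ∪ B)' = U \ (A ∪ B) = {6, 7, 9}
Verification via A' ∩ B': A' = {2, 4, 6, 7, 8, 9, 11}, B' = {1, 3, 5, 6, 7, 9, 10}
A' ∩ B' = {6, 7, 9} ✓

{6, 7, 9}


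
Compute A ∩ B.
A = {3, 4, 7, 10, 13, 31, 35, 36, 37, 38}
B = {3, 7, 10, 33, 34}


Set A = {3, 4, 7, 10, 13, 31, 35, 36, 37, 38}
Set B = {3, 7, 10, 33, 34}
A ∩ B includes only elements in both sets.
Check each element of A against B:
3 ✓, 4 ✗, 7 ✓, 10 ✓, 13 ✗, 31 ✗, 35 ✗, 36 ✗, 37 ✗, 38 ✗
A ∩ B = {3, 7, 10}

{3, 7, 10}


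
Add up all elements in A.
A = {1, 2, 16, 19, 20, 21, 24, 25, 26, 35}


Set A = {1, 2, 16, 19, 20, 21, 24, 25, 26, 35}
Sum = 1 + 2 + 16 + 19 + 20 + 21 + 24 + 25 + 26 + 35 = 189

189


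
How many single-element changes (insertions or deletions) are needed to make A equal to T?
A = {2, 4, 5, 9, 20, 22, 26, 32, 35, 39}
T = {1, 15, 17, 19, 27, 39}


Set A = {2, 4, 5, 9, 20, 22, 26, 32, 35, 39}
Set T = {1, 15, 17, 19, 27, 39}
Elements to remove from A (in A, not in T): {2, 4, 5, 9, 20, 22, 26, 32, 35} → 9 removals
Elements to add to A (in T, not in A): {1, 15, 17, 19, 27} → 5 additions
Total edits = 9 + 5 = 14

14


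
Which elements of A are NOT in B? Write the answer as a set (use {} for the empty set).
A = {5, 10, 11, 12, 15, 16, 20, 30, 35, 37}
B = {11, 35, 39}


Set A = {5, 10, 11, 12, 15, 16, 20, 30, 35, 37}
Set B = {11, 35, 39}
Check each element of A against B:
5 ∉ B (include), 10 ∉ B (include), 11 ∈ B, 12 ∉ B (include), 15 ∉ B (include), 16 ∉ B (include), 20 ∉ B (include), 30 ∉ B (include), 35 ∈ B, 37 ∉ B (include)
Elements of A not in B: {5, 10, 12, 15, 16, 20, 30, 37}

{5, 10, 12, 15, 16, 20, 30, 37}


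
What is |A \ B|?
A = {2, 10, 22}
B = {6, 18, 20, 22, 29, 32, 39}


Set A = {2, 10, 22}
Set B = {6, 18, 20, 22, 29, 32, 39}
A \ B = {2, 10}
|A \ B| = 2

2


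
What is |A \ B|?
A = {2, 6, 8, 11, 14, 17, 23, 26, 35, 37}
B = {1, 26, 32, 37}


Set A = {2, 6, 8, 11, 14, 17, 23, 26, 35, 37}
Set B = {1, 26, 32, 37}
A \ B = {2, 6, 8, 11, 14, 17, 23, 35}
|A \ B| = 8

8


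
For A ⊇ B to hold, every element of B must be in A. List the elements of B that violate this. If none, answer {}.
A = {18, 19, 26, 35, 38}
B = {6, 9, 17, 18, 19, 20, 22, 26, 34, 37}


Set A = {18, 19, 26, 35, 38}
Set B = {6, 9, 17, 18, 19, 20, 22, 26, 34, 37}
Check each element of B against A:
6 ∉ A (include), 9 ∉ A (include), 17 ∉ A (include), 18 ∈ A, 19 ∈ A, 20 ∉ A (include), 22 ∉ A (include), 26 ∈ A, 34 ∉ A (include), 37 ∉ A (include)
Elements of B not in A: {6, 9, 17, 20, 22, 34, 37}

{6, 9, 17, 20, 22, 34, 37}


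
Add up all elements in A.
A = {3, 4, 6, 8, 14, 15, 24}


Set A = {3, 4, 6, 8, 14, 15, 24}
Sum = 3 + 4 + 6 + 8 + 14 + 15 + 24 = 74

74


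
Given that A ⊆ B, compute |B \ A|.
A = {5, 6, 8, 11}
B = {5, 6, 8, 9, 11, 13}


Set A = {5, 6, 8, 11}, |A| = 4
Set B = {5, 6, 8, 9, 11, 13}, |B| = 6
Since A ⊆ B: B \ A = {9, 13}
|B| - |A| = 6 - 4 = 2

2


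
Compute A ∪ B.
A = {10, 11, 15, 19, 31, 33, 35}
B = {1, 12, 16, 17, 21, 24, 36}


Set A = {10, 11, 15, 19, 31, 33, 35}
Set B = {1, 12, 16, 17, 21, 24, 36}
A ∪ B includes all elements in either set.
Elements from A: {10, 11, 15, 19, 31, 33, 35}
Elements from B not already included: {1, 12, 16, 17, 21, 24, 36}
A ∪ B = {1, 10, 11, 12, 15, 16, 17, 19, 21, 24, 31, 33, 35, 36}

{1, 10, 11, 12, 15, 16, 17, 19, 21, 24, 31, 33, 35, 36}
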